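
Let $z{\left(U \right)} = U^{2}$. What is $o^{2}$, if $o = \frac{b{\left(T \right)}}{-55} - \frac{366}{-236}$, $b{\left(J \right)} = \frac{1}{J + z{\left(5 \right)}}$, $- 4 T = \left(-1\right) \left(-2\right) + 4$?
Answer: $\frac{223557806761}{93043300900} \approx 2.4027$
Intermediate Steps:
$T = - \frac{3}{2}$ ($T = - \frac{\left(-1\right) \left(-2\right) + 4}{4} = - \frac{2 + 4}{4} = \left(- \frac{1}{4}\right) 6 = - \frac{3}{2} \approx -1.5$)
$b{\left(J \right)} = \frac{1}{25 + J}$ ($b{\left(J \right)} = \frac{1}{J + 5^{2}} = \frac{1}{J + 25} = \frac{1}{25 + J}$)
$o = \frac{472819}{305030}$ ($o = \frac{1}{\left(25 - \frac{3}{2}\right) \left(-55\right)} - \frac{366}{-236} = \frac{1}{\frac{47}{2}} \left(- \frac{1}{55}\right) - - \frac{183}{118} = \frac{2}{47} \left(- \frac{1}{55}\right) + \frac{183}{118} = - \frac{2}{2585} + \frac{183}{118} = \frac{472819}{305030} \approx 1.5501$)
$o^{2} = \left(\frac{472819}{305030}\right)^{2} = \frac{223557806761}{93043300900}$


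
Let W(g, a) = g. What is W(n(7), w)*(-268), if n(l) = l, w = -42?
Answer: -1876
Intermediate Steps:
W(n(7), w)*(-268) = 7*(-268) = -1876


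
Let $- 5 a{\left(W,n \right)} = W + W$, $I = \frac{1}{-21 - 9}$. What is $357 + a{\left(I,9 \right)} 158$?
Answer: $\frac{26933}{75} \approx 359.11$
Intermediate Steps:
$I = - \frac{1}{30}$ ($I = \frac{1}{-30} = - \frac{1}{30} \approx -0.033333$)
$a{\left(W,n \right)} = - \frac{2 W}{5}$ ($a{\left(W,n \right)} = - \frac{W + W}{5} = - \frac{2 W}{5}$)
$357 + a{\left(I,9 \right)} 158 = 357 + \left(- \frac{2}{5}\right) \left(- \frac{1}{30}\right) 158 = 357 + \frac{1}{75} \cdot 158 = 357 + \frac{158}{75} = \frac{26933}{75}$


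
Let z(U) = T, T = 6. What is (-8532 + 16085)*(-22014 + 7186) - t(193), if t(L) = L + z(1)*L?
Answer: -111997235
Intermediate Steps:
z(U) = 6
t(L) = 7*L (t(L) = L + 6*L = 7*L)
(-8532 + 16085)*(-22014 + 7186) - t(193) = (-8532 + 16085)*(-22014 + 7186) - 7*193 = 7553*(-14828) - 1*1351 = -111995884 - 1351 = -111997235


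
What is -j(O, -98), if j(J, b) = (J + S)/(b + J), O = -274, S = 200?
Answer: -37/186 ≈ -0.19892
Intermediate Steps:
j(J, b) = (200 + J)/(J + b) (j(J, b) = (J + 200)/(b + J) = (200 + J)/(J + b))
-j(O, -98) = -(200 - 274)/(-274 - 98) = -(-74)/(-372) = -(-1)*(-74)/372 = -1*37/186 = -37/186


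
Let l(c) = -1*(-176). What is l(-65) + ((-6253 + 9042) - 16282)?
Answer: -13317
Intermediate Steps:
l(c) = 176
l(-65) + ((-6253 + 9042) - 16282) = 176 + ((-6253 + 9042) - 16282) = 176 + (2789 - 16282) = 176 - 13493 = -13317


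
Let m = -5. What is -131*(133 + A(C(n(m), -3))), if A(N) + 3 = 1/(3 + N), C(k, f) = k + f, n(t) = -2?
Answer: -33929/2 ≈ -16965.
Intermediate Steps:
C(k, f) = f + k
A(N) = -3 + 1/(3 + N)
-131*(133 + A(C(n(m), -3))) = -131*(133 + (-8 - 3*(-3 - 2))/(3 + (-3 - 2))) = -131*(133 + (-8 - 3*(-5))/(3 - 5)) = -131*(133 + (-8 + 15)/(-2)) = -131*(133 - 1/2*7) = -131*(133 - 7/2) = -131*259/2 = -33929/2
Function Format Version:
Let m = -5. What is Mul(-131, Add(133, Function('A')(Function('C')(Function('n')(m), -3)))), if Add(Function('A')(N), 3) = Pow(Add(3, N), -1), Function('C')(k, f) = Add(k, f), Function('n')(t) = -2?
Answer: Rational(-33929, 2) ≈ -16965.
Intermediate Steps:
Function('C')(k, f) = Add(f, k)
Function('A')(N) = Add(-3, Pow(Add(3, N), -1))
Mul(-131, Add(133, Function('A')(Function('C')(Function('n')(m), -3)))) = Mul(-131, Add(133, Mul(Pow(Add(3, Add(-3, -2)), -1), Add(-8, Mul(-3, Add(-3, -2)))))) = Mul(-131, Add(133, Mul(Pow(Add(3, -5), -1), Add(-8, Mul(-3, -5))))) = Mul(-131, Add(133, Mul(Pow(-2, -1), Add(-8, 15)))) = Mul(-131, Add(133, Mul(Rational(-1, 2), 7))) = Mul(-131, Add(133, Rational(-7, 2))) = Mul(-131, Rational(259, 2)) = Rational(-33929, 2)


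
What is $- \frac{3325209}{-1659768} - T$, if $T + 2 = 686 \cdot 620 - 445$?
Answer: $- \frac{235062428085}{553256} \approx -4.2487 \cdot 10^{5}$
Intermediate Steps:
$T = 424873$ ($T = -2 + \left(686 \cdot 620 - 445\right) = -2 + \left(425320 - 445\right) = -2 + 424875 = 424873$)
$- \frac{3325209}{-1659768} - T = - \frac{3325209}{-1659768} - 424873 = \left(-3325209\right) \left(- \frac{1}{1659768}\right) - 424873 = \frac{1108403}{553256} - 424873 = - \frac{235062428085}{553256}$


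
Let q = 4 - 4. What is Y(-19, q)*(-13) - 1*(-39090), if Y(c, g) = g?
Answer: 39090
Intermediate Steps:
q = 0
Y(-19, q)*(-13) - 1*(-39090) = 0*(-13) - 1*(-39090) = 0 + 39090 = 39090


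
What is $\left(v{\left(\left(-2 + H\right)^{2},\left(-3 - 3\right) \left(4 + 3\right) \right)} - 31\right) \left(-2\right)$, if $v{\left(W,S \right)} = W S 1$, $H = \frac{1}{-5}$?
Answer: $\frac{11714}{25} \approx 468.56$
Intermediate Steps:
$H = - \frac{1}{5} \approx -0.2$
$v{\left(W,S \right)} = S W$ ($v{\left(W,S \right)} = S W 1 = S W$)
$\left(v{\left(\left(-2 + H\right)^{2},\left(-3 - 3\right) \left(4 + 3\right) \right)} - 31\right) \left(-2\right) = \left(\left(-3 - 3\right) \left(4 + 3\right) \left(-2 - \frac{1}{5}\right)^{2} - 31\right) \left(-2\right) = \left(\left(-6\right) 7 \left(- \frac{11}{5}\right)^{2} - 31\right) \left(-2\right) = \left(\left(-42\right) \frac{121}{25} - 31\right) \left(-2\right) = \left(- \frac{5082}{25} - 31\right) \left(-2\right) = \left(- \frac{5857}{25}\right) \left(-2\right) = \frac{11714}{25}$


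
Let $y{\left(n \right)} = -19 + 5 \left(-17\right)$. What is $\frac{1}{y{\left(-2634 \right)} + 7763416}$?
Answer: $\frac{1}{7763312} \approx 1.2881 \cdot 10^{-7}$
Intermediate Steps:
$y{\left(n \right)} = -104$ ($y{\left(n \right)} = -19 - 85 = -104$)
$\frac{1}{y{\left(-2634 \right)} + 7763416} = \frac{1}{-104 + 7763416} = \frac{1}{7763312}$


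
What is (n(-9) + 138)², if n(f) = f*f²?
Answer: 349281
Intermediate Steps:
n(f) = f³
(n(-9) + 138)² = ((-9)³ + 138)² = (-729 + 138)² = (-591)² = 349281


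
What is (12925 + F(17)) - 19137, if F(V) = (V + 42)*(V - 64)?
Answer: -8985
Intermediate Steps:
F(V) = (-64 + V)*(42 + V) (F(V) = (42 + V)*(-64 + V) = (-64 + V)*(42 + V))
(12925 + F(17)) - 19137 = (12925 + (-2688 + 17**2 - 22*17)) - 19137 = (12925 + (-2688 + 289 - 374)) - 19137 = (12925 - 2773) - 19137 = 10152 - 19137 = -8985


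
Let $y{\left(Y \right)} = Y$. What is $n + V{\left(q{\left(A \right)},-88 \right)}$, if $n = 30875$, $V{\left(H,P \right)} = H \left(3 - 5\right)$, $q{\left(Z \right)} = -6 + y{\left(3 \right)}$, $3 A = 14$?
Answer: $30881$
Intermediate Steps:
$A = \frac{14}{3}$ ($A = \frac{1}{3} \cdot 14 = \frac{14}{3} \approx 4.6667$)
$q{\left(Z \right)} = -3$ ($q{\left(Z \right)} = -6 + 3 = -3$)
$V{\left(H,P \right)} = - 2 H$ ($V{\left(H,P \right)} = H \left(-2\right) = - 2 H$)
$n + V{\left(q{\left(A \right)},-88 \right)} = 30875 - -6 = 30875 + 6 = 30881$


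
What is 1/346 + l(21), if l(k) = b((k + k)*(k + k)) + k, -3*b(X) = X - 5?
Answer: -586813/1038 ≈ -565.33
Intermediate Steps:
b(X) = 5/3 - X/3 (b(X) = -(X - 5)/3 = -(-5 + X)/3 = 5/3 - X/3)
l(k) = 5/3 + k - 4*k²/3 (l(k) = (5/3 - (k + k)*(k + k)/3) + k = (5/3 - 2*k*2*k/3) + k = (5/3 - 4*k²/3) + k = 5/3 + k - 4*k²/3)
1/346 + l(21) = 1/346 + (5/3 + 21 - 4/3*21²) = 1/346 + (5/3 + 21 - 4/3*441) = 1/346 + (5/3 + 21 - 588) = 1/346 - 1696/3 = -586813/1038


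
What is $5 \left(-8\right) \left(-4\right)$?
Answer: $160$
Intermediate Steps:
$5 \left(-8\right) \left(-4\right) = \left(-40\right) \left(-4\right) = 160$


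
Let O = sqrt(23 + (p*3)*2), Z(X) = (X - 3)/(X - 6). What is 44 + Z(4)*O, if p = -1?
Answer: 44 - sqrt(17)/2 ≈ 41.938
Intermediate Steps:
Z(X) = (-3 + X)/(-6 + X)
O = sqrt(17) (O = sqrt(23 - 1*3*2) = sqrt(23 - 3*2) = sqrt(23 - 6) = sqrt(17) ≈ 4.1231)
44 + Z(4)*O = 44 + ((-3 + 4)/(-6 + 4))*sqrt(17) = 44 + (1/(-2))*sqrt(17) = 44 + (-1/2*1)*sqrt(17) = 44 - sqrt(17)/2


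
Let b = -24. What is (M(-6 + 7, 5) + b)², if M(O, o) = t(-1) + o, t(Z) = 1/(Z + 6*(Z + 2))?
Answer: 8836/25 ≈ 353.44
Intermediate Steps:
t(Z) = 1/(12 + 7*Z) (t(Z) = 1/(Z + 6*(2 + Z)) = 1/(Z + (12 + 6*Z)) = 1/(12 + 7*Z))
M(O, o) = ⅕ + o (M(O, o) = 1/(12 + 7*(-1)) + o = 1/(12 - 7) + o = 1/5 + o = ⅕ + o)
(M(-6 + 7, 5) + b)² = ((⅕ + 5) - 24)² = (26/5 - 24)² = (-94/5)² = 8836/25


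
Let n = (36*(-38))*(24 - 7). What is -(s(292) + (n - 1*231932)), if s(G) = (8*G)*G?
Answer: -426924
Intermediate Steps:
s(G) = 8*G**2
n = -23256 (n = -1368*17 = -23256)
-(s(292) + (n - 1*231932)) = -(8*292**2 + (-23256 - 1*231932)) = -(8*85264 + (-23256 - 231932)) = -(682112 - 255188) = -1*426924 = -426924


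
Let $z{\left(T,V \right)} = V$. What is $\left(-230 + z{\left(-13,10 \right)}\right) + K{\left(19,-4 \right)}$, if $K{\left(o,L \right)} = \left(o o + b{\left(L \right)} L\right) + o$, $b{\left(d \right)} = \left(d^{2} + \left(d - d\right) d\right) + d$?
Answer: $112$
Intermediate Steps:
$b{\left(d \right)} = d + d^{2}$ ($b{\left(d \right)} = \left(d^{2} + 0 d\right) + d = \left(d^{2} + 0\right) + d = d^{2} + d = d + d^{2}$)
$K{\left(o,L \right)} = o + o^{2} + L^{2} \left(1 + L\right)$ ($K{\left(o,L \right)} = \left(o o + L \left(1 + L\right) L\right) + o = \left(o^{2} + L^{2} \left(1 + L\right)\right) + o = o + o^{2} + L^{2} \left(1 + L\right)$)
$\left(-230 + z{\left(-13,10 \right)}\right) + K{\left(19,-4 \right)} = \left(-230 + 10\right) + \left(19 + 19^{2} + \left(-4\right)^{2} \left(1 - 4\right)\right) = -220 + \left(19 + 361 + 16 \left(-3\right)\right) = -220 + \left(19 + 361 - 48\right) = -220 + 332 = 112$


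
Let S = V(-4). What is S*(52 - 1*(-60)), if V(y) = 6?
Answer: 672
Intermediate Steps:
S = 6
S*(52 - 1*(-60)) = 6*(52 - 1*(-60)) = 6*(52 + 60) = 6*112 = 672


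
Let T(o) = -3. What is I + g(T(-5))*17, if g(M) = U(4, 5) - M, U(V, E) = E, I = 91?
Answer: 227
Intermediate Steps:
g(M) = 5 - M
I + g(T(-5))*17 = 91 + (5 - 1*(-3))*17 = 91 + (5 + 3)*17 = 91 + 8*17 = 91 + 136 = 227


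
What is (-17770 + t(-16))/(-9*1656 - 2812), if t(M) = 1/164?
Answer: 2914279/2905424 ≈ 1.0030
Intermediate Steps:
t(M) = 1/164
(-17770 + t(-16))/(-9*1656 - 2812) = (-17770 + 1/164)/(-9*1656 - 2812) = -2914279/(164*(-14904 - 2812)) = -2914279/164/(-17716) = -2914279/164*(-1/17716) = 2914279/2905424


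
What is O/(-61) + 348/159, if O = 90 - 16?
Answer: 3154/3233 ≈ 0.97556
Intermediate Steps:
O = 74
O/(-61) + 348/159 = 74/(-61) + 348/159 = 74*(-1/61) + 348*(1/159) = -74/61 + 116/53 = 3154/3233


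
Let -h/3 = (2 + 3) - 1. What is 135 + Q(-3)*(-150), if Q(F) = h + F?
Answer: 2385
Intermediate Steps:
h = -12 (h = -3*((2 + 3) - 1) = -3*(5 - 1) = -3*4 = -12)
Q(F) = -12 + F
135 + Q(-3)*(-150) = 135 + (-12 - 3)*(-150) = 135 - 15*(-150) = 135 + 2250 = 2385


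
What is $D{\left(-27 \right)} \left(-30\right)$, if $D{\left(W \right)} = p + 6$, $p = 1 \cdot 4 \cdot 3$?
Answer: $-540$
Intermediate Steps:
$p = 12$ ($p = 4 \cdot 3 = 12$)
$D{\left(W \right)} = 18$ ($D{\left(W \right)} = 12 + 6 = 18$)
$D{\left(-27 \right)} \left(-30\right) = 18 \left(-30\right) = -540$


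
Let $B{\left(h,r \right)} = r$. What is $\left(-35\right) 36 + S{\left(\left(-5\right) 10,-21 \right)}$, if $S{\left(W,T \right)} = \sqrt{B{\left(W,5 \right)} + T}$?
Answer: $-1260 + 4 i \approx -1260.0 + 4.0 i$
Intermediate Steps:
$S{\left(W,T \right)} = \sqrt{5 + T}$
$\left(-35\right) 36 + S{\left(\left(-5\right) 10,-21 \right)} = \left(-35\right) 36 + \sqrt{5 - 21} = -1260 + \sqrt{-16} = -1260 + 4 i$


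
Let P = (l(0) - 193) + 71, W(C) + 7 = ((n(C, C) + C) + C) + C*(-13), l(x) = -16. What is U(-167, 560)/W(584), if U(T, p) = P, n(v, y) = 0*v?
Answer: 138/6431 ≈ 0.021459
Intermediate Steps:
n(v, y) = 0
W(C) = -7 - 11*C (W(C) = -7 + (((0 + C) + C) + C*(-13)) = -7 + ((C + C) - 13*C) = -7 + (2*C - 13*C) = -7 - 11*C)
P = -138 (P = (-16 - 193) + 71 = -209 + 71 = -138)
U(T, p) = -138
U(-167, 560)/W(584) = -138/(-7 - 11*584) = -138/(-7 - 6424) = -138/(-6431) = -138*(-1/6431) = 138/6431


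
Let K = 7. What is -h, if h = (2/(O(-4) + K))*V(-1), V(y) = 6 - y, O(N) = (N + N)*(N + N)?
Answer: -14/71 ≈ -0.19718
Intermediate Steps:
O(N) = 4*N**2 (O(N) = (2*N)*(2*N) = 4*N**2)
h = 14/71 (h = (2/(4*(-4)**2 + 7))*(6 - 1*(-1)) = (2/(4*16 + 7))*(6 + 1) = (2/(64 + 7))*7 = (2/71)*7 = 14/71 ≈ 0.19718)
-h = -1*14/71 = -14/71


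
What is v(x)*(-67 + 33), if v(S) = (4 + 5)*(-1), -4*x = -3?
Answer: 306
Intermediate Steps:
x = ¾ (x = -¼*(-3) = ¾ ≈ 0.75000)
v(S) = -9 (v(S) = 9*(-1) = -9)
v(x)*(-67 + 33) = -9*(-67 + 33) = -9*(-34) = 306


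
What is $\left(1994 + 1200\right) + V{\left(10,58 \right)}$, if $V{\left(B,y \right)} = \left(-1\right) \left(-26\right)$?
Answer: $3220$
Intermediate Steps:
$V{\left(B,y \right)} = 26$
$\left(1994 + 1200\right) + V{\left(10,58 \right)} = \left(1994 + 1200\right) + 26 = 3194 + 26 = 3220$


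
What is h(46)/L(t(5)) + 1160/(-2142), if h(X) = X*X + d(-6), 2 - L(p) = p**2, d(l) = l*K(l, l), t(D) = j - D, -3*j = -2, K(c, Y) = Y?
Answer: -20830708/161721 ≈ -128.81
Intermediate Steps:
j = 2/3 (j = -1/3*(-2) = 2/3 ≈ 0.66667)
t(D) = 2/3 - D
d(l) = l**2 (d(l) = l*l = l**2)
L(p) = 2 - p**2
h(X) = 36 + X**2 (h(X) = X*X + (-6)**2 = X**2 + 36 = 36 + X**2)
h(46)/L(t(5)) + 1160/(-2142) = (36 + 46**2)/(2 - (2/3 - 1*5)**2) + 1160/(-2142) = (36 + 2116)/(2 - (2/3 - 5)**2) + 1160*(-1/2142) = 2152/(2 - (-13/3)**2) - 580/1071 = 2152/(2 - 1*169/9) - 580/1071 = 2152/(2 - 169/9) - 580/1071 = 2152/(-151/9) - 580/1071 = 2152*(-9/151) - 580/1071 = -19368/151 - 580/1071 = -20830708/161721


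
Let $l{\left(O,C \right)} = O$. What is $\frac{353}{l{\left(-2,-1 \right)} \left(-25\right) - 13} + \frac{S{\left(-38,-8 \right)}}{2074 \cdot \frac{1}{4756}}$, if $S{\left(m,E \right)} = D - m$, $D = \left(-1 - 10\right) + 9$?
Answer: $\frac{3533557}{38369} \approx 92.094$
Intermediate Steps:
$D = -2$ ($D = -11 + 9 = -2$)
$S{\left(m,E \right)} = -2 - m$
$\frac{353}{l{\left(-2,-1 \right)} \left(-25\right) - 13} + \frac{S{\left(-38,-8 \right)}}{2074 \cdot \frac{1}{4756}} = \frac{353}{\left(-2\right) \left(-25\right) - 13} + \frac{-2 - -38}{2074 \cdot \frac{1}{4756}} = \frac{353}{50 - 13} + \frac{-2 + 38}{2074 \cdot \frac{1}{4756}} = \frac{353}{37} + \frac{36}{\frac{1037}{2378}} = 353 \cdot \frac{1}{37} + 36 \cdot \frac{2378}{1037} = \frac{353}{37} + \frac{85608}{1037} = \frac{3533557}{38369}$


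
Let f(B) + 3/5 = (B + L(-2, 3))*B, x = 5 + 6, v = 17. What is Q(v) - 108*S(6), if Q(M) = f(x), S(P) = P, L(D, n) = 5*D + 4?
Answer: -2968/5 ≈ -593.60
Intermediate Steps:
L(D, n) = 4 + 5*D
x = 11
f(B) = -3/5 + B*(-6 + B) (f(B) = -3/5 + (B + (4 + 5*(-2)))*B = -3/5 + (B + (4 - 10))*B = -3/5 + (B - 6)*B = -3/5 + (-6 + B)*B = -3/5 + B*(-6 + B))
Q(M) = 272/5 (Q(M) = -3/5 + 11**2 - 6*11 = -3/5 + 121 - 66 = 272/5)
Q(v) - 108*S(6) = 272/5 - 108*6 = 272/5 - 648 = -2968/5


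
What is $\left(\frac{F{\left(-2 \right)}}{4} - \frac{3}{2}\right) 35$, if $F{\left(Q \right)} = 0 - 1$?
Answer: $- \frac{245}{4} \approx -61.25$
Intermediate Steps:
$F{\left(Q \right)} = -1$
$\left(\frac{F{\left(-2 \right)}}{4} - \frac{3}{2}\right) 35 = \left(- \frac{1}{4} - \frac{3}{2}\right) 35 = \left(- \frac{7}{4}\right) 35 = - \frac{245}{4}$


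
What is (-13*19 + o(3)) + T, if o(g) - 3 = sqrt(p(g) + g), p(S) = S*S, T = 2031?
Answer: 1787 + 2*sqrt(3) ≈ 1790.5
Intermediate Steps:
p(S) = S**2
o(g) = 3 + sqrt(g + g**2) (o(g) = 3 + sqrt(g**2 + g) = 3 + sqrt(g + g**2))
(-13*19 + o(3)) + T = (-13*19 + (3 + sqrt(3*(1 + 3)))) + 2031 = (-247 + (3 + sqrt(3*4))) + 2031 = (-247 + (3 + sqrt(12))) + 2031 = (-247 + (3 + 2*sqrt(3))) + 2031 = (-244 + 2*sqrt(3)) + 2031 = 1787 + 2*sqrt(3)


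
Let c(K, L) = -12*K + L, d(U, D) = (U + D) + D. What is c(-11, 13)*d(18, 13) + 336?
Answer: 6716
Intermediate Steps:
d(U, D) = U + 2*D (d(U, D) = (D + U) + D = U + 2*D)
c(K, L) = L - 12*K
c(-11, 13)*d(18, 13) + 336 = (13 - 12*(-11))*(18 + 2*13) + 336 = (13 + 132)*(18 + 26) + 336 = 145*44 + 336 = 6380 + 336 = 6716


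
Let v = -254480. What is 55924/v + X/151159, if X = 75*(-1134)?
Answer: -7524234979/9616735580 ≈ -0.78241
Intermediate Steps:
X = -85050
55924/v + X/151159 = 55924/(-254480) - 85050/151159 = 55924*(-1/254480) - 85050*1/151159 = -13981/63620 - 85050/151159 = -7524234979/9616735580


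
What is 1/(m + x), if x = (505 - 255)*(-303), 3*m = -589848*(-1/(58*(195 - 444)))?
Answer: -7221/547089058 ≈ -1.3199e-5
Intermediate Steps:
m = -98308/7221 (m = (-589848*(-1/(58*(195 - 444))))/3 = (-589848/((-249*(-58))))/3 = (-589848/14442)/3 = (-589848*1/14442)/3 = (1/3)*(-98308/2407) = -98308/7221 ≈ -13.614)
x = -75750 (x = 250*(-303) = -75750)
1/(m + x) = 1/(-98308/7221 - 75750) = 1/(-547089058/7221) = -7221/547089058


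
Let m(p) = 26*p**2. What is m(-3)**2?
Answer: 54756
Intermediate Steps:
m(-3)**2 = (26*(-3)**2)**2 = (26*9)**2 = 234**2 = 54756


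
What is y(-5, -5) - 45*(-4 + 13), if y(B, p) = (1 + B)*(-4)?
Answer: -389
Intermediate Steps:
y(B, p) = -4 - 4*B
y(-5, -5) - 45*(-4 + 13) = (-4 - 4*(-5)) - 45*(-4 + 13) = (-4 + 20) - 45*9 = 16 - 405 = -389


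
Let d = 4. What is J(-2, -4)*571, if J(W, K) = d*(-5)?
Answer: -11420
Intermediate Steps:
J(W, K) = -20 (J(W, K) = 4*(-5) = -20)
J(-2, -4)*571 = -20*571 = -11420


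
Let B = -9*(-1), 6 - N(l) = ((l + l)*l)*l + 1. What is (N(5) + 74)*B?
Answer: -1539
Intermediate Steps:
N(l) = 5 - 2*l**3 (N(l) = 6 - (((l + l)*l)*l + 1) = 6 - (((2*l)*l)*l + 1) = 6 - ((2*l**2)*l + 1) = 6 - (2*l**3 + 1) = 6 - (1 + 2*l**3) = 6 + (-1 - 2*l**3) = 5 - 2*l**3)
B = 9 (B = -3*(-3) = 9)
(N(5) + 74)*B = ((5 - 2*5**3) + 74)*9 = ((5 - 2*125) + 74)*9 = ((5 - 250) + 74)*9 = (-245 + 74)*9 = -171*9 = -1539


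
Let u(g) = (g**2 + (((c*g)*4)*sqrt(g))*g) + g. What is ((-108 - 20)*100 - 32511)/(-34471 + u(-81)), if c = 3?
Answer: 1268300201/502880449825 + 32106830868*I/502880449825 ≈ 0.0025221 + 0.063846*I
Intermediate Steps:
u(g) = g + g**2 + 12*g**(5/2) (u(g) = (g**2 + (((3*g)*4)*sqrt(g))*g) + g = (g**2 + ((12*g)*sqrt(g))*g) + g = (g**2 + (12*g**(3/2))*g) + g = (g**2 + 12*g**(5/2)) + g = g + g**2 + 12*g**(5/2))
((-108 - 20)*100 - 32511)/(-34471 + u(-81)) = ((-108 - 20)*100 - 32511)/(-34471 + (-81 + (-81)**2 + 12*(-81)**(5/2))) = (-128*100 - 32511)/(-34471 + (-81 + 6561 + 12*(59049*I))) = (-12800 - 32511)/(-34471 + (-81 + 6561 + 708588*I)) = -45311/(-34471 + (6480 + 708588*I)) = -45311*(-27991 - 708588*I)/502880449825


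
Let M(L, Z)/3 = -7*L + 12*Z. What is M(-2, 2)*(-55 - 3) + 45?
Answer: -6567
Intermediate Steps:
M(L, Z) = -21*L + 36*Z (M(L, Z) = 3*(-7*L + 12*Z) = -21*L + 36*Z)
M(-2, 2)*(-55 - 3) + 45 = (-21*(-2) + 36*2)*(-55 - 3) + 45 = (42 + 72)*(-58) + 45 = 114*(-58) + 45 = -6612 + 45 = -6567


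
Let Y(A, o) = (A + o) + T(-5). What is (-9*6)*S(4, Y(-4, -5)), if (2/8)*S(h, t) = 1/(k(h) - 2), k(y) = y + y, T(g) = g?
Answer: -36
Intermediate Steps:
Y(A, o) = -5 + A + o (Y(A, o) = (A + o) - 5 = -5 + A + o)
k(y) = 2*y
S(h, t) = 4/(-2 + 2*h) (S(h, t) = 4/(2*h - 2) = 4/(-2 + 2*h))
(-9*6)*S(4, Y(-4, -5)) = (-9*6)*(2/(-1 + 4)) = -108/3 = -54*⅔ = -36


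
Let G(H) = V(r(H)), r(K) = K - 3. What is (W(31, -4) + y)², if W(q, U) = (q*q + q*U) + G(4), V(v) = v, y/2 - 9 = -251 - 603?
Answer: 725904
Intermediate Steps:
y = -1690 (y = 18 + 2*(-251 - 603) = 18 + 2*(-854) = 18 - 1708 = -1690)
r(K) = -3 + K
G(H) = -3 + H
W(q, U) = 1 + q² + U*q (W(q, U) = (q*q + q*U) + (-3 + 4) = (q² + U*q) + 1 = 1 + q² + U*q)
(W(31, -4) + y)² = ((1 + 31² - 4*31) - 1690)² = ((1 + 961 - 124) - 1690)² = (838 - 1690)² = (-852)² = 725904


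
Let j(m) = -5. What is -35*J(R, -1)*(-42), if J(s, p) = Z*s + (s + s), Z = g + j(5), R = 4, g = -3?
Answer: -35280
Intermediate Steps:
Z = -8 (Z = -3 - 5 = -8)
J(s, p) = -6*s (J(s, p) = -8*s + (s + s) = -8*s + 2*s = -6*s)
-35*J(R, -1)*(-42) = -(-210)*4*(-42) = -35*(-24)*(-42) = 840*(-42) = -35280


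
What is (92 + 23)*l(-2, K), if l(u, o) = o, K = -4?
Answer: -460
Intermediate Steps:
(92 + 23)*l(-2, K) = (92 + 23)*(-4) = 115*(-4) = -460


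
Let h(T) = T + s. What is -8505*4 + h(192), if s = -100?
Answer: -33928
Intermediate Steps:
h(T) = -100 + T (h(T) = T - 100 = -100 + T)
-8505*4 + h(192) = -8505*4 + (-100 + 192) = -34020 + 92 = -33928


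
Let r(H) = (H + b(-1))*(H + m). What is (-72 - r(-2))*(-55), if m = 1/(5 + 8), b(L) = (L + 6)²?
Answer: 19855/13 ≈ 1527.3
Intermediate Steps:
b(L) = (6 + L)²
m = 1/13 ≈ 0.076923
r(H) = (25 + H)*(1/13 + H) (r(H) = (H + (6 - 1)²)*(H + 1/13) = (H + 5²)*(1/13 + H) = (H + 25)*(1/13 + H) = (25 + H)*(1/13 + H))
(-72 - r(-2))*(-55) = (-72 - (25/13 + (-2)² + (326/13)*(-2)))*(-55) = (-72 - (25/13 + 4 - 652/13))*(-55) = (-72 - 1*(-575/13))*(-55) = (-72 + 575/13)*(-55) = -361/13*(-55) = 19855/13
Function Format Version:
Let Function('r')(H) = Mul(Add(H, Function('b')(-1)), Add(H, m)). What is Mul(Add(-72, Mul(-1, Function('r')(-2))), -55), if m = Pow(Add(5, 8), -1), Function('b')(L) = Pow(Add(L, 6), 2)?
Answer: Rational(19855, 13) ≈ 1527.3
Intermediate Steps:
Function('b')(L) = Pow(Add(6, L), 2)
m = Rational(1, 13) (m = Pow(13, -1) = Rational(1, 13) ≈ 0.076923)
Function('r')(H) = Mul(Add(25, H), Add(Rational(1, 13), H)) (Function('r')(H) = Mul(Add(H, Pow(Add(6, -1), 2)), Add(H, Rational(1, 13))) = Mul(Add(H, Pow(5, 2)), Add(Rational(1, 13), H)) = Mul(Add(H, 25), Add(Rational(1, 13), H)) = Mul(Add(25, H), Add(Rational(1, 13), H)))
Mul(Add(-72, Mul(-1, Function('r')(-2))), -55) = Mul(Add(-72, Mul(-1, Add(Rational(25, 13), Pow(-2, 2), Mul(Rational(326, 13), -2)))), -55) = Mul(Add(-72, Mul(-1, Add(Rational(25, 13), 4, Rational(-652, 13)))), -55) = Mul(Add(-72, Mul(-1, Rational(-575, 13))), -55) = Mul(Add(-72, Rational(575, 13)), -55) = Mul(Rational(-361, 13), -55) = Rational(19855, 13)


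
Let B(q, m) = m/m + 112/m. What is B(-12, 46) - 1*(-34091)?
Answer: 784172/23 ≈ 34094.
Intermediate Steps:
B(q, m) = 1 + 112/m
B(-12, 46) - 1*(-34091) = (112 + 46)/46 - 1*(-34091) = (1/46)*158 + 34091 = 79/23 + 34091 = 784172/23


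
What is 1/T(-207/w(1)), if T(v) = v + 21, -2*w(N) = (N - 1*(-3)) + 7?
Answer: 11/645 ≈ 0.017054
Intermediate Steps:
w(N) = -5 - N/2 (w(N) = -((N - 1*(-3)) + 7)/2 = -((N + 3) + 7)/2 = -((3 + N) + 7)/2 = -(10 + N)/2 = -5 - N/2)
T(v) = 21 + v
1/T(-207/w(1)) = 1/(21 - 207/(-5 - 1/2*1)) = 1/(21 - 207/(-5 - 1/2)) = 1/(21 - 207/(-11/2)) = 1/(21 - 207*(-2/11)) = 1/(21 + 414/11) = 1/(645/11) = 11/645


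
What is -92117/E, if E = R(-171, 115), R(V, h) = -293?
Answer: 92117/293 ≈ 314.39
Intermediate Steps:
E = -293
-92117/E = -92117/(-293) = -92117*(-1/293) = 92117/293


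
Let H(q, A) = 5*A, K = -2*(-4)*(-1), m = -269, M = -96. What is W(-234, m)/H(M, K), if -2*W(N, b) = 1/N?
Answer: -1/18720 ≈ -5.3419e-5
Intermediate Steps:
W(N, b) = -1/(2*N)
K = -8 (K = 8*(-1) = -8)
W(-234, m)/H(M, K) = (-1/2/(-234))/((5*(-8))) = -1/2*(-1/234)/(-40) = (1/468)*(-1/40) = -1/18720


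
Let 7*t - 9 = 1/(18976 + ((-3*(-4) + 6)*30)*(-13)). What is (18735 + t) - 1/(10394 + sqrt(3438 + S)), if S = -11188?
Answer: 84709872398849601/4521166792156 + 5*I*sqrt(310)/108042986 ≈ 18736.0 + 8.1481e-7*I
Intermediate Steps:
t = 107605/83692 (t = 9/7 + 1/(7*(18976 + ((-3*(-4) + 6)*30)*(-13))) = 9/7 + 1/(7*(18976 + ((12 + 6)*30)*(-13))) = 9/7 + 1/(7*(18976 + (18*30)*(-13))) = 9/7 + 1/(7*(18976 + 540*(-13))) = 9/7 + 1/(7*(18976 - 7020)) = 9/7 + (1/7)/11956 = 9/7 + (1/7)*(1/11956) = 9/7 + 1/83692 = 107605/83692 ≈ 1.2857)
(18735 + t) - 1/(10394 + sqrt(3438 + S)) = (18735 + 107605/83692) - 1/(10394 + sqrt(3438 - 11188)) = 1568077225/83692 - 1/(10394 + sqrt(-7750)) = 1568077225/83692 - 1/(10394 + 5*I*sqrt(310))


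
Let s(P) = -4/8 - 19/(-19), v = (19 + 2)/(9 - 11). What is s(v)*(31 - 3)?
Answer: 14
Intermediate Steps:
v = -21/2 (v = 21/(-2) = 21*(-½) = -21/2 ≈ -10.500)
s(P) = ½ (s(P) = -4*⅛ - 19*(-1/19) = -½ + 1 = ½)
s(v)*(31 - 3) = (31 - 3)/2 = (½)*28 = 14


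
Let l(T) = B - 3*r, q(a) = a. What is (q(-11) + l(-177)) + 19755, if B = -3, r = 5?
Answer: 19726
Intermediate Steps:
l(T) = -18 (l(T) = -3 - 3*5 = -3 - 15 = -18)
(q(-11) + l(-177)) + 19755 = (-11 - 18) + 19755 = -29 + 19755 = 19726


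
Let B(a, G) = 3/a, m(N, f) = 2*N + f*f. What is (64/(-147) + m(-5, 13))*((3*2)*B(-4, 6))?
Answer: -69927/98 ≈ -713.54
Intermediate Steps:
m(N, f) = f² + 2*N (m(N, f) = 2*N + f² = f² + 2*N)
(64/(-147) + m(-5, 13))*((3*2)*B(-4, 6)) = (64/(-147) + (13² + 2*(-5)))*((3*2)*(3/(-4))) = (64*(-1/147) + (169 - 10))*(6*(3*(-¼))) = (-64/147 + 159)*(6*(-¾)) = (23309/147)*(-9/2) = -69927/98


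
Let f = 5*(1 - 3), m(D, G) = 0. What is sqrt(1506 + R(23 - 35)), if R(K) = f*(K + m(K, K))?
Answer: sqrt(1626) ≈ 40.324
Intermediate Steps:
f = -10 (f = 5*(-2) = -10)
R(K) = -10*K (R(K) = -10*(K + 0) = -10*K)
sqrt(1506 + R(23 - 35)) = sqrt(1506 - 10*(23 - 35)) = sqrt(1506 - 10*(-12)) = sqrt(1506 + 120) = sqrt(1626)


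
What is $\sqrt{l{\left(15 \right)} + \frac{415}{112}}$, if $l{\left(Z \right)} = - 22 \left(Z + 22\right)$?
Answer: $\frac{13 i \sqrt{3759}}{28} \approx 28.466 i$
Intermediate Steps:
$l{\left(Z \right)} = -484 - 22 Z$ ($l{\left(Z \right)} = - 22 \left(22 + Z\right) = -484 - 22 Z$)
$\sqrt{l{\left(15 \right)} + \frac{415}{112}} = \sqrt{\left(-484 - 330\right) + \frac{415}{112}} = \sqrt{\left(-484 - 330\right) + 415 \cdot \frac{1}{112}} = \sqrt{-814 + \frac{415}{112}} = \sqrt{- \frac{90753}{112}} = \frac{13 i \sqrt{3759}}{28}$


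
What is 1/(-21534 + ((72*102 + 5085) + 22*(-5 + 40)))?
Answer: -1/8335 ≈ -0.00011998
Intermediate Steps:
1/(-21534 + ((72*102 + 5085) + 22*(-5 + 40))) = 1/(-21534 + ((7344 + 5085) + 22*35)) = 1/(-21534 + (12429 + 770)) = 1/(-21534 + 13199) = 1/(-8335) = -1/8335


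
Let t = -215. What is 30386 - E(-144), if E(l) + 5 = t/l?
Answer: 4376089/144 ≈ 30390.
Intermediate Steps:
E(l) = -5 - 215/l
30386 - E(-144) = 30386 - (-5 - 215/(-144)) = 30386 - (-5 - 215*(-1/144)) = 30386 - (-5 + 215/144) = 30386 - 1*(-505/144) = 30386 + 505/144 = 4376089/144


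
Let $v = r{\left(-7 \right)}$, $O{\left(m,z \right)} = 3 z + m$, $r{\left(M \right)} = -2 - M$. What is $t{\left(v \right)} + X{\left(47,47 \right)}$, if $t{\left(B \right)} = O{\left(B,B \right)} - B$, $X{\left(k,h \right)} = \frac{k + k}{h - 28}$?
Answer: $\frac{379}{19} \approx 19.947$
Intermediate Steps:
$X{\left(k,h \right)} = \frac{2 k}{-28 + h}$
$O{\left(m,z \right)} = m + 3 z$
$v = 5$ ($v = -2 - -7 = -2 + 7 = 5$)
$t{\left(B \right)} = 3 B$ ($t{\left(B \right)} = \left(B + 3 B\right) - B = 4 B - B = 3 B$)
$t{\left(v \right)} + X{\left(47,47 \right)} = 3 \cdot 5 + 2 \cdot 47 \frac{1}{-28 + 47} = 15 + 2 \cdot 47 \cdot \frac{1}{19} = 15 + \frac{94}{19} = \frac{379}{19}$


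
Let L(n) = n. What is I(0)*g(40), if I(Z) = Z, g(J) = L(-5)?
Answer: 0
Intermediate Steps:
g(J) = -5
I(0)*g(40) = 0*(-5) = 0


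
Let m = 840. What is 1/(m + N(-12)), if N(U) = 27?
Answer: 1/867 ≈ 0.0011534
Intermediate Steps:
1/(m + N(-12)) = 1/(840 + 27) = 1/867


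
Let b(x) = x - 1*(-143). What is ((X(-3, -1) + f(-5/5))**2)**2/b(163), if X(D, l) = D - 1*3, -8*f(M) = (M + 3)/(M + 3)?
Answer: 5764801/1253376 ≈ 4.5994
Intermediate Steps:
f(M) = -1/8 (f(M) = -(M + 3)/(8*(M + 3)) = -(3 + M)/(8*(3 + M)) = -1/8*1 = -1/8)
X(D, l) = -3 + D (X(D, l) = D - 3 = -3 + D)
b(x) = 143 + x (b(x) = x + 143 = 143 + x)
((X(-3, -1) + f(-5/5))**2)**2/b(163) = (((-3 - 3) - 1/8)**2)**2/(143 + 163) = ((-6 - 1/8)**2)**2/306 = ((-49/8)**2)**2*(1/306) = (2401/64)**2*(1/306) = (5764801/4096)*(1/306) = 5764801/1253376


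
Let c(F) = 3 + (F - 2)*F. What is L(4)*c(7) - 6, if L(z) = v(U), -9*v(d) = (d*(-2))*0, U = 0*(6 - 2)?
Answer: -6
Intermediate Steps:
c(F) = 3 + F*(-2 + F) (c(F) = 3 + (-2 + F)*F = 3 + F*(-2 + F))
U = 0 (U = 0*4 = 0)
v(d) = 0 (v(d) = -d*(-2)*0/9 = -(-2*d)*0/9 = -⅑*0 = 0)
L(z) = 0
L(4)*c(7) - 6 = 0*(3 + 7² - 2*7) - 6 = 0*(3 + 49 - 14) - 6 = 0*38 - 6 = 0 - 6 = -6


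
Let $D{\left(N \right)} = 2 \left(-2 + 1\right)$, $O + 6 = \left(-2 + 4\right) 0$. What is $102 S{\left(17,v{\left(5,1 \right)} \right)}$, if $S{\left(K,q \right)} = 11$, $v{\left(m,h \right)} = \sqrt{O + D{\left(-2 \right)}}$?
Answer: $1122$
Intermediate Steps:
$O = -6$ ($O = -6 + \left(-2 + 4\right) 0 = -6 + 2 \cdot 0 = -6 + 0 = -6$)
$D{\left(N \right)} = -2$ ($D{\left(N \right)} = 2 \left(-1\right) = -2$)
$v{\left(m,h \right)} = 2 i \sqrt{2}$ ($v{\left(m,h \right)} = \sqrt{-6 - 2} = \sqrt{-8} = 2 i \sqrt{2}$)
$102 S{\left(17,v{\left(5,1 \right)} \right)} = 102 \cdot 11 = 1122$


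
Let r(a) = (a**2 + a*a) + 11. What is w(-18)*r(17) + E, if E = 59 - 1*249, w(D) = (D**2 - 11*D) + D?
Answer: 296666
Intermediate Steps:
r(a) = 11 + 2*a**2 (r(a) = (a**2 + a**2) + 11 = 2*a**2 + 11 = 11 + 2*a**2)
w(D) = D**2 - 10*D
E = -190 (E = 59 - 249 = -190)
w(-18)*r(17) + E = (-18*(-10 - 18))*(11 + 2*17**2) - 190 = (-18*(-28))*(11 + 2*289) - 190 = 504*(11 + 578) - 190 = 504*589 - 190 = 296856 - 190 = 296666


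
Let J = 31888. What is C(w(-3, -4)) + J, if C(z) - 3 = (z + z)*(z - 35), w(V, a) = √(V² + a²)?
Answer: 31591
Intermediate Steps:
C(z) = 3 + 2*z*(-35 + z) (C(z) = 3 + (z + z)*(z - 35) = 3 + (2*z)*(-35 + z) = 3 + 2*z*(-35 + z))
C(w(-3, -4)) + J = (3 - 70*√((-3)² + (-4)²) + 2*(√((-3)² + (-4)²))²) + 31888 = (3 - 70*√(9 + 16) + 2*(√(9 + 16))²) + 31888 = (3 - 70*√25 + 2*(√25)²) + 31888 = (3 - 70*5 + 2*5²) + 31888 = (3 - 350 + 2*25) + 31888 = (3 - 350 + 50) + 31888 = -297 + 31888 = 31591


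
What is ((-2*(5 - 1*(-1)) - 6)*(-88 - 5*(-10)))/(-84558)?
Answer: -114/14093 ≈ -0.0080891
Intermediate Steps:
((-2*(5 - 1*(-1)) - 6)*(-88 - 5*(-10)))/(-84558) = ((-2*(5 + 1) - 6)*(-88 + 50))*(-1/84558) = ((-2*6 - 6)*(-38))*(-1/84558) = ((-12 - 6)*(-38))*(-1/84558) = -18*(-38)*(-1/84558) = 684*(-1/84558) = -114/14093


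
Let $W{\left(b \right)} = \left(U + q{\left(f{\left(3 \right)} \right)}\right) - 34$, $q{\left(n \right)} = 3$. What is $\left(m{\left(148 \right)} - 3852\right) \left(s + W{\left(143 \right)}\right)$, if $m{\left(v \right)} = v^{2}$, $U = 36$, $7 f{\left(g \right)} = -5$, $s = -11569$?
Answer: $-208753328$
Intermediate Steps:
$f{\left(g \right)} = - \frac{5}{7}$ ($f{\left(g \right)} = \frac{1}{7} \left(-5\right) = - \frac{5}{7}$)
$W{\left(b \right)} = 5$ ($W{\left(b \right)} = \left(36 + 3\right) - 34 = 39 - 34 = 5$)
$\left(m{\left(148 \right)} - 3852\right) \left(s + W{\left(143 \right)}\right) = \left(148^{2} - 3852\right) \left(-11569 + 5\right) = \left(21904 - 3852\right) \left(-11564\right) = 18052 \left(-11564\right) = -208753328$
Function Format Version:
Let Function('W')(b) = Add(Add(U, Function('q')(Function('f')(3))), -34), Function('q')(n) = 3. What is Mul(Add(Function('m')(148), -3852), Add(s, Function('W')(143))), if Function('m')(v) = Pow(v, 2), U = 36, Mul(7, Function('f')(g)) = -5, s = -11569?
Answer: -208753328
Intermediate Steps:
Function('f')(g) = Rational(-5, 7) (Function('f')(g) = Mul(Rational(1, 7), -5) = Rational(-5, 7))
Function('W')(b) = 5 (Function('W')(b) = Add(Add(36, 3), -34) = Add(39, -34) = 5)
Mul(Add(Function('m')(148), -3852), Add(s, Function('W')(143))) = Mul(Add(Pow(148, 2), -3852), Add(-11569, 5)) = Mul(Add(21904, -3852), -11564) = Mul(18052, -11564) = -208753328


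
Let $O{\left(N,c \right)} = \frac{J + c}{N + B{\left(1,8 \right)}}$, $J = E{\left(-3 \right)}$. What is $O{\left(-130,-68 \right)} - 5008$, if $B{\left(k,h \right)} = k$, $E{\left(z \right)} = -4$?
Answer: $- \frac{215320}{43} \approx -5007.4$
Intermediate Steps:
$J = -4$
$O{\left(N,c \right)} = \frac{-4 + c}{1 + N}$ ($O{\left(N,c \right)} = \frac{-4 + c}{N + 1} = \frac{-4 + c}{1 + N}$)
$O{\left(-130,-68 \right)} - 5008 = \frac{-4 - 68}{1 - 130} - 5008 = \frac{1}{-129} \left(-72\right) + \left(-6730 + 1722\right) = \left(- \frac{1}{129}\right) \left(-72\right) - 5008 = \frac{24}{43} - 5008 = - \frac{215320}{43}$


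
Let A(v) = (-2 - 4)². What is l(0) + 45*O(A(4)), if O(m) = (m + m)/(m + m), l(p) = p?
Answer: 45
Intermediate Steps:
A(v) = 36 (A(v) = (-6)² = 36)
O(m) = 1 (O(m) = (2*m)/((2*m)) = (2*m)*(1/(2*m)) = 1)
l(0) + 45*O(A(4)) = 0 + 45*1 = 0 + 45 = 45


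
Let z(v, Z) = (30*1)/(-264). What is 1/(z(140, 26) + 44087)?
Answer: 44/1939823 ≈ 2.2682e-5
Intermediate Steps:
z(v, Z) = -5/44 (z(v, Z) = 30*(-1/264) = -5/44)
1/(z(140, 26) + 44087) = 1/(-5/44 + 44087) = 1/(1939823/44) = 44/1939823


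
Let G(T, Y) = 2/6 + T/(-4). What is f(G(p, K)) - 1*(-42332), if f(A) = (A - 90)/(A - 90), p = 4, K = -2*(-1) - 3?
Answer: 42333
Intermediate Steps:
K = -1 (K = 2 - 3 = -1)
G(T, Y) = ⅓ - T/4 (G(T, Y) = 2*(⅙) + T*(-¼) = ⅓ - T/4)
f(A) = 1 (f(A) = (-90 + A)/(-90 + A) = 1)
f(G(p, K)) - 1*(-42332) = 1 - 1*(-42332) = 1 + 42332 = 42333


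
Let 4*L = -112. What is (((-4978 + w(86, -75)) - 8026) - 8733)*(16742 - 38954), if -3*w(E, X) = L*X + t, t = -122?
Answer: 497467356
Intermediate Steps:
L = -28 (L = (1/4)*(-112) = -28)
w(E, X) = 122/3 + 28*X/3 (w(E, X) = -(-28*X - 122)/3 = -(-122 - 28*X)/3 = 122/3 + 28*X/3)
(((-4978 + w(86, -75)) - 8026) - 8733)*(16742 - 38954) = (((-4978 + (122/3 + (28/3)*(-75))) - 8026) - 8733)*(16742 - 38954) = (((-4978 + (122/3 - 700)) - 8026) - 8733)*(-22212) = (((-4978 - 1978/3) - 8026) - 8733)*(-22212) = ((-16912/3 - 8026) - 8733)*(-22212) = (-40990/3 - 8733)*(-22212) = -67189/3*(-22212) = 497467356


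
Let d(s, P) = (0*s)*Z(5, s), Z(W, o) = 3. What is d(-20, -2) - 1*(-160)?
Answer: 160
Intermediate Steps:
d(s, P) = 0 (d(s, P) = (0*s)*3 = 0*3 = 0)
d(-20, -2) - 1*(-160) = 0 - 1*(-160) = 0 + 160 = 160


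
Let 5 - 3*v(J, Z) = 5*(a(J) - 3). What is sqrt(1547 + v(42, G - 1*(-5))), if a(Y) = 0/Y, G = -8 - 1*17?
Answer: sqrt(13983)/3 ≈ 39.417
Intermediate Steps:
G = -25 (G = -8 - 17 = -25)
a(Y) = 0
v(J, Z) = 20/3 (v(J, Z) = 5/3 - 5*(0 - 3)/3 = 5/3 - 5*(-3)/3 = 5/3 - 1/3*(-15) = 5/3 + 5 = 20/3)
sqrt(1547 + v(42, G - 1*(-5))) = sqrt(1547 + 20/3) = sqrt(4661/3) = sqrt(13983)/3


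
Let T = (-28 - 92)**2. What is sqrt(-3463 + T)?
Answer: sqrt(10937) ≈ 104.58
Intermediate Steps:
T = 14400 (T = (-120)**2 = 14400)
sqrt(-3463 + T) = sqrt(-3463 + 14400) = sqrt(10937)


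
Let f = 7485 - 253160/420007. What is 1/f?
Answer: 420007/3143499235 ≈ 0.00013361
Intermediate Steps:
f = 3143499235/420007 (f = 7485 - 253160*1/420007 = 7485 - 253160/420007 = 3143499235/420007 ≈ 7484.4)
1/f = 1/(3143499235/420007) = 420007/3143499235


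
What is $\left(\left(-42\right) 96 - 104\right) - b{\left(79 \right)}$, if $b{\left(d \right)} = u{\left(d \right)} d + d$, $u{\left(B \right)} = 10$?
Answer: $-5005$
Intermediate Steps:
$b{\left(d \right)} = 11 d$ ($b{\left(d \right)} = 10 d + d = 11 d$)
$\left(\left(-42\right) 96 - 104\right) - b{\left(79 \right)} = \left(\left(-42\right) 96 - 104\right) - 11 \cdot 79 = \left(-4032 - 104\right) - 869 = -4136 - 869 = -5005$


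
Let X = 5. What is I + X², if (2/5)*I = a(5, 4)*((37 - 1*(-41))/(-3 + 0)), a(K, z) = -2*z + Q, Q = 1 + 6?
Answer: 90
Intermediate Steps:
Q = 7
a(K, z) = 7 - 2*z (a(K, z) = -2*z + 7 = 7 - 2*z)
I = 65 (I = 5*((7 - 2*4)*((37 - 1*(-41))/(-3 + 0)))/2 = 5*((7 - 8)*((37 + 41)/(-3)))/2 = 5*(-78*(-1)/3)/2 = 5*(-1*(-26))/2 = (5/2)*26 = 65)
I + X² = 65 + 5² = 65 + 25 = 90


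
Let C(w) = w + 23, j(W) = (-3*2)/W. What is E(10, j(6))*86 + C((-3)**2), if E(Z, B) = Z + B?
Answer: 806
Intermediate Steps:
j(W) = -6/W
E(Z, B) = B + Z
C(w) = 23 + w
E(10, j(6))*86 + C((-3)**2) = (-6/6 + 10)*86 + (23 + (-3)**2) = (-6*1/6 + 10)*86 + (23 + 9) = (-1 + 10)*86 + 32 = 9*86 + 32 = 774 + 32 = 806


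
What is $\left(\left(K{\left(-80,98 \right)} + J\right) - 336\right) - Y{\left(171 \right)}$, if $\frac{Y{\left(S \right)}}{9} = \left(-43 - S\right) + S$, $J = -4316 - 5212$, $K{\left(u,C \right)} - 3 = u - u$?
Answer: $-9474$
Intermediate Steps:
$K{\left(u,C \right)} = 3$ ($K{\left(u,C \right)} = 3 + \left(u - u\right) = 3 + 0 = 3$)
$J = -9528$ ($J = -4316 - 5212 = -9528$)
$Y{\left(S \right)} = -387$ ($Y{\left(S \right)} = 9 \left(\left(-43 - S\right) + S\right) = 9 \left(-43\right) = -387$)
$\left(\left(K{\left(-80,98 \right)} + J\right) - 336\right) - Y{\left(171 \right)} = \left(\left(3 - 9528\right) - 336\right) - -387 = \left(-9525 - 336\right) + 387 = -9861 + 387 = -9474$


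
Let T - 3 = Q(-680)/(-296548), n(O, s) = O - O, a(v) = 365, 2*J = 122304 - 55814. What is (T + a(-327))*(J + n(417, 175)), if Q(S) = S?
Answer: 53353504210/4361 ≈ 1.2234e+7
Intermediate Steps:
J = 33245 (J = (122304 - 55814)/2 = (1/2)*66490 = 33245)
n(O, s) = 0
T = 13093/4361 (T = 3 - 680/(-296548) = 3 - 680*(-1/296548) = 3 + 10/4361 = 13093/4361 ≈ 3.0023)
(T + a(-327))*(J + n(417, 175)) = (13093/4361 + 365)*(33245 + 0) = (1604858/4361)*33245 = 53353504210/4361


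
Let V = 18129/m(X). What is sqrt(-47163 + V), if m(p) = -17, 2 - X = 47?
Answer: 30*I*sqrt(15487)/17 ≈ 219.61*I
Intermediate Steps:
X = -45 (X = 2 - 1*47 = 2 - 47 = -45)
V = -18129/17 (V = 18129/(-17) = 18129*(-1/17) = -18129/17 ≈ -1066.4)
sqrt(-47163 + V) = sqrt(-47163 - 18129/17) = sqrt(-819900/17) = 30*I*sqrt(15487)/17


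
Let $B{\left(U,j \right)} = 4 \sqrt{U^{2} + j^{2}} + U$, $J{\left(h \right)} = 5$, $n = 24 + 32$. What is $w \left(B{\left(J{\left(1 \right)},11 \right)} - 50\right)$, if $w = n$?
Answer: $-2520 + 224 \sqrt{146} \approx 186.6$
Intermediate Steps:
$n = 56$
$w = 56$
$B{\left(U,j \right)} = U + 4 \sqrt{U^{2} + j^{2}}$
$w \left(B{\left(J{\left(1 \right)},11 \right)} - 50\right) = 56 \left(\left(5 + 4 \sqrt{5^{2} + 11^{2}}\right) - 50\right) = 56 \left(\left(5 + 4 \sqrt{25 + 121}\right) - 50\right) = 56 \left(\left(5 + 4 \sqrt{146}\right) - 50\right) = 56 \left(-45 + 4 \sqrt{146}\right) = -2520 + 224 \sqrt{146}$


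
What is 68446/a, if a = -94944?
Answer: -34223/47472 ≈ -0.72091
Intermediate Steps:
68446/a = 68446/(-94944) = 68446*(-1/94944) = -34223/47472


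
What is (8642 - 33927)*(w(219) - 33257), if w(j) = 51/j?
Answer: 61385507040/73 ≈ 8.4090e+8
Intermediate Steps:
(8642 - 33927)*(w(219) - 33257) = (8642 - 33927)*(51/219 - 33257) = -25285*(51*(1/219) - 33257) = -25285*(17/73 - 33257) = -25285*(-2427744/73) = 61385507040/73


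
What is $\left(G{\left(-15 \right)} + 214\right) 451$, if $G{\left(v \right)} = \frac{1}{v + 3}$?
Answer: $\frac{1157717}{12} \approx 96476.0$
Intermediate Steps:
$G{\left(v \right)} = \frac{1}{3 + v}$
$\left(G{\left(-15 \right)} + 214\right) 451 = \left(\frac{1}{3 - 15} + 214\right) 451 = \left(\frac{1}{-12} + 214\right) 451 = \left(- \frac{1}{12} + 214\right) 451 = \frac{2567}{12} \cdot 451 = \frac{1157717}{12}$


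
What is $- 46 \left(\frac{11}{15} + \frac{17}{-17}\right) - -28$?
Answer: $\frac{604}{15} \approx 40.267$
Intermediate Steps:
$- 46 \left(\frac{11}{15} + \frac{17}{-17}\right) - -28 = - 46 \left(11 \cdot \frac{1}{15} + 17 \left(- \frac{1}{17}\right)\right) + 28 = - 46 \left(\frac{11}{15} - 1\right) + 28 = \left(-46\right) \left(- \frac{4}{15}\right) + 28 = \frac{184}{15} + 28 = \frac{604}{15}$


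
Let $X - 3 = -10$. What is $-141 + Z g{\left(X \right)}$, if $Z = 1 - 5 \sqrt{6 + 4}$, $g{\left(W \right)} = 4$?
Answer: $-137 - 20 \sqrt{10} \approx -200.25$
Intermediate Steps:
$X = -7$ ($X = 3 - 10 = -7$)
$Z = 1 - 5 \sqrt{10} \approx -14.811$
$-141 + Z g{\left(X \right)} = -141 + \left(1 - 5 \sqrt{10}\right) 4 = -141 + \left(4 - 20 \sqrt{10}\right) = -137 - 20 \sqrt{10}$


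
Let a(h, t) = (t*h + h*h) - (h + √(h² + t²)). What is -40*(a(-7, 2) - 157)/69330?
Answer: 460/6933 + 4*√53/6933 ≈ 0.070550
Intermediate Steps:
a(h, t) = h² - h - √(h² + t²) + h*t (a(h, t) = (h*t + h²) + (-h - √(h² + t²)) = (h² + h*t) + (-h - √(h² + t²)) = h² - h - √(h² + t²) + h*t)
-40*(a(-7, 2) - 157)/69330 = -40*(((-7)² - 1*(-7) - √((-7)² + 2²) - 7*2) - 157)/69330 = -40*((49 + 7 - √(49 + 4) - 14) - 157)*(1/69330) = -40*((49 + 7 - √53 - 14) - 157)*(1/69330) = -40*((42 - √53) - 157)*(1/69330) = -40*(-115 - √53)*(1/69330) = (4600 + 40*√53)*(1/69330) = 460/6933 + 4*√53/6933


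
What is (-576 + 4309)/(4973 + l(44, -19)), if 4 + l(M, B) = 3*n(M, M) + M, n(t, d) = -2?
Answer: 3733/5007 ≈ 0.74556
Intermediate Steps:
l(M, B) = -10 + M (l(M, B) = -4 + (3*(-2) + M) = -4 + (-6 + M) = -10 + M)
(-576 + 4309)/(4973 + l(44, -19)) = (-576 + 4309)/(4973 + (-10 + 44)) = 3733/(4973 + 34) = 3733/5007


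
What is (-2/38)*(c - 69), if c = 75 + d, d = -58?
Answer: 52/19 ≈ 2.7368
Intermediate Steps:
c = 17 (c = 75 - 58 = 17)
(-2/38)*(c - 69) = (-2/38)*(17 - 69) = -2*1/38*(-52) = -1/19*(-52) = 52/19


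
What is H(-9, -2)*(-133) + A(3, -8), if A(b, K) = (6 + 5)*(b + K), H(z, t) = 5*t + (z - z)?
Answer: 1275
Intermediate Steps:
H(z, t) = 5*t (H(z, t) = 5*t + 0 = 5*t)
A(b, K) = 11*K + 11*b (A(b, K) = 11*(K + b) = 11*K + 11*b)
H(-9, -2)*(-133) + A(3, -8) = (5*(-2))*(-133) + (11*(-8) + 11*3) = -10*(-133) + (-88 + 33) = 1330 - 55 = 1275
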